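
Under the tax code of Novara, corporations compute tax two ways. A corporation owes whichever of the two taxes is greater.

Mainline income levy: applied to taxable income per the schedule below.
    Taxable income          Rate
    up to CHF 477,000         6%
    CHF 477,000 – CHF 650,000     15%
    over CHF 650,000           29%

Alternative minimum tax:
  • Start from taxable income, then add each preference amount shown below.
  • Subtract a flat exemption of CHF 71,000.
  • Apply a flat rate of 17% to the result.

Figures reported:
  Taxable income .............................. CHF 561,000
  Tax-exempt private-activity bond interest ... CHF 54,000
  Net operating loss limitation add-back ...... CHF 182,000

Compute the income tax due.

Alternative minimum tax:
  Adjusted income: CHF 561,000 + CHF 54,000 + CHF 182,000 = CHF 797,000
  Less exemption CHF 71,000 → base CHF 726,000
  CHF 726,000 × 17% = CHF 123,420

Mainline income levy:
  CHF 477,000 × 6% = CHF 28,620
  CHF 84,000 × 15% = CHF 12,600
  → CHF 41,220

CHF 123,420 > CHF 41,220, so the alternative minimum tax is the binding amount.

CHF 123,420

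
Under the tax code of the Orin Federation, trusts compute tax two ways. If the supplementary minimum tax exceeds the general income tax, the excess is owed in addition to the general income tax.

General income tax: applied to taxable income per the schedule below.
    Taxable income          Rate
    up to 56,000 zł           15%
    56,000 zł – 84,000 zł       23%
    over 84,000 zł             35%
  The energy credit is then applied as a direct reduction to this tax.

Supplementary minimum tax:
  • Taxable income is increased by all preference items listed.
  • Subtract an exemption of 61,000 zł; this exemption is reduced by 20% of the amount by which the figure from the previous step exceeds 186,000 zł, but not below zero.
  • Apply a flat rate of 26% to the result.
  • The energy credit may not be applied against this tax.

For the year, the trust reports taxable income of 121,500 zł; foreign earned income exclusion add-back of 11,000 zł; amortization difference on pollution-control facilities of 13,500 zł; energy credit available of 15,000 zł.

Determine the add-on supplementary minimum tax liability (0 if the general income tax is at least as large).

9,135 zł

Supplementary minimum tax:
  Adjusted income: 121,500 zł + 11,000 zł + 13,500 zł = 146,000 zł
  Exemption: 146,000 zł ≤ 186,000 zł, so full 61,000 zł applies
  Base: 146,000 zł − 61,000 zł = 85,000 zł
  85,000 zł × 26% = 22,100 zł

General income tax:
  56,000 zł × 15% = 8,400 zł
  28,000 zł × 23% = 6,440 zł
  37,500 zł × 35% = 13,125 zł
  → 27,965 zł
  Less energy credit 15,000 zł → 12,965 zł

Excess of supplementary minimum tax over general income tax: 22,100 zł − 12,965 zł = 9,135 zł.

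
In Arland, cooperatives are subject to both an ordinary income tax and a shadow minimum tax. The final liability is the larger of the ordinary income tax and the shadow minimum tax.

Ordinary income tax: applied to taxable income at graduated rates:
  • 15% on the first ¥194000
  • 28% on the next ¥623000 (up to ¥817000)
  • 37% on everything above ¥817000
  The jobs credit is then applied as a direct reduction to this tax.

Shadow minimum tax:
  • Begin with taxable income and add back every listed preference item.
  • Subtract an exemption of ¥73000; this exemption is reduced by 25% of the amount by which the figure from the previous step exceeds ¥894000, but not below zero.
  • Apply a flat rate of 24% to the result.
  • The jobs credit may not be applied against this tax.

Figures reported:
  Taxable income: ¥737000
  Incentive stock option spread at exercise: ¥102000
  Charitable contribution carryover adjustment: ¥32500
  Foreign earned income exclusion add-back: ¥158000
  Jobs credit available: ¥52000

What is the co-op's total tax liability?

¥237690

Shadow minimum tax:
  Adjusted income: ¥737000 + ¥102000 + ¥32500 + ¥158000 = ¥1029500
  Exemption: ¥73000 − 25% × (¥1029500 − ¥894000) = ¥73000 − ¥33875 = ¥39125
  Base: ¥1029500 − ¥39125 = ¥990375
  ¥990375 × 24% = ¥237690

Ordinary income tax:
  ¥194000 × 15% = ¥29100
  ¥543000 × 28% = ¥152040
  → ¥181140
  Less jobs credit ¥52000 → ¥129140

¥237690 > ¥129140, so the shadow minimum tax is the binding amount.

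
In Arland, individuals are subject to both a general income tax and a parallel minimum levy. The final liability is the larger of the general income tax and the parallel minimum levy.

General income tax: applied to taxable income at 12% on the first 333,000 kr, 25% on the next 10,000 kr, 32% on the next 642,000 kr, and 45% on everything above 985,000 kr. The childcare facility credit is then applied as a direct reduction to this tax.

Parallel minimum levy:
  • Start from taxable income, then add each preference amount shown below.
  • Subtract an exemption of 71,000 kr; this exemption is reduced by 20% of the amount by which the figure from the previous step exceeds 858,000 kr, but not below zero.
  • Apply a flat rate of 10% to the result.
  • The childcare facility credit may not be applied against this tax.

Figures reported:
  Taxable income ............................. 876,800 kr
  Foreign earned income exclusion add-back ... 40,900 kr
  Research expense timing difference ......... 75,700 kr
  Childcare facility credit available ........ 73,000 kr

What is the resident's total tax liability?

140,276 kr

General income tax:
  333,000 kr × 12% = 39,960 kr
  10,000 kr × 25% = 2,500 kr
  533,800 kr × 32% = 170,816 kr
  → 213,276 kr
  Less childcare facility credit 73,000 kr → 140,276 kr

Parallel minimum levy:
  Adjusted income: 876,800 kr + 40,900 kr + 75,700 kr = 993,400 kr
  Exemption: 71,000 kr − 20% × (993,400 kr − 858,000 kr) = 71,000 kr − 27,080 kr = 43,920 kr
  Base: 993,400 kr − 43,920 kr = 949,480 kr
  949,480 kr × 10% = 94,948 kr

140,276 kr > 94,948 kr, so the general income tax governs.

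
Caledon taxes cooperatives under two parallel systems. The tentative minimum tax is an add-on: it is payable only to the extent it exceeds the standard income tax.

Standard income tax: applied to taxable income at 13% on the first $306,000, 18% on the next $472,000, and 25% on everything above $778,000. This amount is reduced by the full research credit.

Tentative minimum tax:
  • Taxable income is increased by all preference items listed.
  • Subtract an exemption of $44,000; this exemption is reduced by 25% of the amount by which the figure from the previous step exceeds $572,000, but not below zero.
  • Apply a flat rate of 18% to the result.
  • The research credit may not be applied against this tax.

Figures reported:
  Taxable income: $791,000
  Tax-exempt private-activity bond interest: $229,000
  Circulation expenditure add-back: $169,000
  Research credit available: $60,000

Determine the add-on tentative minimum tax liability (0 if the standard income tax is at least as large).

$146,030

Tentative minimum tax:
  Adjusted income: $791,000 + $229,000 + $169,000 = $1,189,000
  Exemption: 25% × ($1,189,000 − $572,000) = $154,250 ≥ $44,000, so the exemption is fully phased out
  Base: $1,189,000 − $0 = $1,189,000
  $1,189,000 × 18% = $214,020

Standard income tax:
  $306,000 × 13% = $39,780
  $472,000 × 18% = $84,960
  $13,000 × 25% = $3,250
  → $127,990
  Less research credit $60,000 → $67,990

Excess of tentative minimum tax over standard income tax: $214,020 − $67,990 = $146,030.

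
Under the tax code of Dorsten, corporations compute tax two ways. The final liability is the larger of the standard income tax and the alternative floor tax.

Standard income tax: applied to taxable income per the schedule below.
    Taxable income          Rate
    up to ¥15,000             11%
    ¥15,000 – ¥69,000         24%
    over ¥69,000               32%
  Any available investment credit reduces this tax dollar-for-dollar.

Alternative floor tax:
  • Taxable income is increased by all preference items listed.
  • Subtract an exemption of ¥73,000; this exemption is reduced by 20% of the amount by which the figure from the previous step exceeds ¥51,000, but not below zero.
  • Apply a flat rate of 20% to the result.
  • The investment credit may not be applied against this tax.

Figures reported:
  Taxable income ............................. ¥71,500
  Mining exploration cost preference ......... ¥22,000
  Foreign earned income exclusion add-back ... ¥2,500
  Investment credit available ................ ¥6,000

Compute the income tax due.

¥9,410

Alternative floor tax:
  Adjusted income: ¥71,500 + ¥22,000 + ¥2,500 = ¥96,000
  Exemption: ¥73,000 − 20% × (¥96,000 − ¥51,000) = ¥73,000 − ¥9,000 = ¥64,000
  Base: ¥96,000 − ¥64,000 = ¥32,000
  ¥32,000 × 20% = ¥6,400

Standard income tax:
  ¥15,000 × 11% = ¥1,650
  ¥54,000 × 24% = ¥12,960
  ¥2,500 × 32% = ¥800
  → ¥15,410
  Less investment credit ¥6,000 → ¥9,410

¥9,410 > ¥6,400, so the standard income tax governs.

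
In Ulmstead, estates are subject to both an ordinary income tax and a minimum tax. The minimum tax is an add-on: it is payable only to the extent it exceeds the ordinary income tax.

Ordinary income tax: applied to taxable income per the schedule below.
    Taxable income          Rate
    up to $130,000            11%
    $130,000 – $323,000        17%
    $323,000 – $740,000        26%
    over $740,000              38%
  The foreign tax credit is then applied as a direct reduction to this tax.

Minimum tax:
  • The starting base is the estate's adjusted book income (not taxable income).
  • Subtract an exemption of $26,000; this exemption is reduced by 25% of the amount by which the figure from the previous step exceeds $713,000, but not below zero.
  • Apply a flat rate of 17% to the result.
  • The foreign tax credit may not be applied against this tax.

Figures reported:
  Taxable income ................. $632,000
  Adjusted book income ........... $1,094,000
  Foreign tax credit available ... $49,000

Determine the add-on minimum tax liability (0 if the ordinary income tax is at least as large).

Minimum tax:
  Base (adjusted book income): $1,094,000
  Exemption: 25% × ($1,094,000 − $713,000) = $95,250 ≥ $26,000, so the exemption is fully phased out
  Base: $1,094,000 − $0 = $1,094,000
  $1,094,000 × 17% = $185,980

Ordinary income tax:
  $130,000 × 11% = $14,300
  $193,000 × 17% = $32,810
  $309,000 × 26% = $80,340
  → $127,450
  Less foreign tax credit $49,000 → $78,450

Excess of minimum tax over ordinary income tax: $185,980 − $78,450 = $107,530.

$107,530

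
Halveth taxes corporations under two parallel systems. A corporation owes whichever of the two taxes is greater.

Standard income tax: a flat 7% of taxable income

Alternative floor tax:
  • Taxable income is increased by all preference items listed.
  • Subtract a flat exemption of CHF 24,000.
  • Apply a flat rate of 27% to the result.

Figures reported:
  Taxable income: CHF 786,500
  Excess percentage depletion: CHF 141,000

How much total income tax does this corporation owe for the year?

CHF 243,945

Alternative floor tax:
  Adjusted income: CHF 786,500 + CHF 141,000 = CHF 927,500
  Less exemption CHF 24,000 → base CHF 903,500
  CHF 903,500 × 27% = CHF 243,945

Standard income tax:
  CHF 786,500 × 7% = CHF 55,055

CHF 243,945 > CHF 55,055, so the alternative floor tax is the binding amount.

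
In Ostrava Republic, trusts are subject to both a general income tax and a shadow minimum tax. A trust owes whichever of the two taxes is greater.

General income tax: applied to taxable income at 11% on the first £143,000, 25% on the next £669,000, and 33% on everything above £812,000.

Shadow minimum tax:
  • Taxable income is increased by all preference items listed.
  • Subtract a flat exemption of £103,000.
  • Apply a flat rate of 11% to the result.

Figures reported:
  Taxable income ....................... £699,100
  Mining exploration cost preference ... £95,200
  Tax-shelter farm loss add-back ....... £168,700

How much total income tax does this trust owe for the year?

General income tax:
  £143,000 × 11% = £15,730
  £556,100 × 25% = £139,025
  → £154,755

Shadow minimum tax:
  Adjusted income: £699,100 + £95,200 + £168,700 = £963,000
  Less exemption £103,000 → base £860,000
  £860,000 × 11% = £94,600

£154,755 > £94,600, so the general income tax governs.

£154,755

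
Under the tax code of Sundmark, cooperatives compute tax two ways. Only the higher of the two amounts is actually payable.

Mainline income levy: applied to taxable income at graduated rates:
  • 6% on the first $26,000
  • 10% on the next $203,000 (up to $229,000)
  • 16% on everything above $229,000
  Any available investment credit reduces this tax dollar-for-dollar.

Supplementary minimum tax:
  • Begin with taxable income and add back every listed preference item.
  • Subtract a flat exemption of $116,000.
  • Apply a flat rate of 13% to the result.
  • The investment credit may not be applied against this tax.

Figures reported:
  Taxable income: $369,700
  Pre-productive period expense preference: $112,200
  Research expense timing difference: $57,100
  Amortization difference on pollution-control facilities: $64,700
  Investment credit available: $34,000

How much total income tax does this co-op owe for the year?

$63,401

Supplementary minimum tax:
  Adjusted income: $369,700 + $112,200 + $57,100 + $64,700 = $603,700
  Less exemption $116,000 → base $487,700
  $487,700 × 13% = $63,401

Mainline income levy:
  $26,000 × 6% = $1,560
  $203,000 × 10% = $20,300
  $140,700 × 16% = $22,512
  → $44,372
  Less investment credit $34,000 → $10,372

$63,401 > $10,372, so the supplementary minimum tax is the binding amount.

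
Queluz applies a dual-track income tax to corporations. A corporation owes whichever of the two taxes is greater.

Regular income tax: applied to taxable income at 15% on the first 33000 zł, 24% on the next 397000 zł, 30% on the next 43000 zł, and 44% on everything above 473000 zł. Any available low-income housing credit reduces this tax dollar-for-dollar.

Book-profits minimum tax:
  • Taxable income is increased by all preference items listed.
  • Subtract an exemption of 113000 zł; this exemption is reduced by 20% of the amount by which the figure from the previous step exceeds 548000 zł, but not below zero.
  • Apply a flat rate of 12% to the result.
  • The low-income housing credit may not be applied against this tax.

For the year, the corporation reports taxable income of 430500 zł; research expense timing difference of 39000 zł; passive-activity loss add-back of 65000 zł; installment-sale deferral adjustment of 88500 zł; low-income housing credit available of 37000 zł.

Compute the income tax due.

Regular income tax:
  33000 zł × 15% = 4950 zł
  397000 zł × 24% = 95280 zł
  500 zł × 30% = 150 zł
  → 100380 zł
  Less low-income housing credit 37000 zł → 63380 zł

Book-profits minimum tax:
  Adjusted income: 430500 zł + 39000 zł + 65000 zł + 88500 zł = 623000 zł
  Exemption: 113000 zł − 20% × (623000 zł − 548000 zł) = 113000 zł − 15000 zł = 98000 zł
  Base: 623000 zł − 98000 zł = 525000 zł
  525000 zł × 12% = 63000 zł

63380 zł > 63000 zł, so the regular income tax governs.

63380 zł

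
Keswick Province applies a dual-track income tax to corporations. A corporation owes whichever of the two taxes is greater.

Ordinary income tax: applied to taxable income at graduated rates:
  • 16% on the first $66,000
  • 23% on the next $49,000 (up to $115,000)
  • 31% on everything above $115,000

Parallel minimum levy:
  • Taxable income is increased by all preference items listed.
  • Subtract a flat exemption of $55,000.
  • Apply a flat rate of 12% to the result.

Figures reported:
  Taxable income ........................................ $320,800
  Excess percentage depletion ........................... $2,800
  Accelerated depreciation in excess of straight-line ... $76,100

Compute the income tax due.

Ordinary income tax:
  $66,000 × 16% = $10,560
  $49,000 × 23% = $11,270
  $205,800 × 31% = $63,798
  → $85,628

Parallel minimum levy:
  Adjusted income: $320,800 + $2,800 + $76,100 = $399,700
  Less exemption $55,000 → base $344,700
  $344,700 × 12% = $41,364

$85,628 > $41,364, so the ordinary income tax governs.

$85,628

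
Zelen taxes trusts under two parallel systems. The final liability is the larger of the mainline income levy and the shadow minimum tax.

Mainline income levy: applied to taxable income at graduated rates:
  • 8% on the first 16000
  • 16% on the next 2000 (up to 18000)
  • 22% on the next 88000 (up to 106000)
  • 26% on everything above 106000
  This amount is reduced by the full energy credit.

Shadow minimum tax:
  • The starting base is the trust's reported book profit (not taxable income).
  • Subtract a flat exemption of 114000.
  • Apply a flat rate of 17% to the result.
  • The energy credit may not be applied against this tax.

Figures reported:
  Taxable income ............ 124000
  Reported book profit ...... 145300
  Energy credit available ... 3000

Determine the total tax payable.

22640

Mainline income levy:
  16000 × 8% = 1280
  2000 × 16% = 320
  88000 × 22% = 19360
  18000 × 26% = 4680
  → 25640
  Less energy credit 3000 → 22640

Shadow minimum tax:
  Base (reported book profit): 145300
  Less exemption 114000 → base 31300
  31300 × 17% = 5321

22640 > 5321, so the mainline income levy governs.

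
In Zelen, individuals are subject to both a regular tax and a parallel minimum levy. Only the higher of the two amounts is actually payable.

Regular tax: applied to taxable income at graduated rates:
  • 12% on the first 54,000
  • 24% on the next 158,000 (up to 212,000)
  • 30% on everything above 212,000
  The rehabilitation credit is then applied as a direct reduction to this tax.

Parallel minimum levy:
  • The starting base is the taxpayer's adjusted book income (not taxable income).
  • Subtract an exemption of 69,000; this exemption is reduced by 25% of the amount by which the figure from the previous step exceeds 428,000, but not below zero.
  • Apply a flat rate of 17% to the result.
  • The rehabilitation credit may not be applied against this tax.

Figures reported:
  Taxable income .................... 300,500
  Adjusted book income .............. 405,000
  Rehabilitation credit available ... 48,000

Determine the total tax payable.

57,120

Parallel minimum levy:
  Base (adjusted book income): 405,000
  Exemption: 405,000 ≤ 428,000, so full 69,000 applies
  Base: 405,000 − 69,000 = 336,000
  336,000 × 17% = 57,120

Regular tax:
  54,000 × 12% = 6,480
  158,000 × 24% = 37,920
  88,500 × 30% = 26,550
  → 70,950
  Less rehabilitation credit 48,000 → 22,950

57,120 > 22,950, so the parallel minimum levy is the binding amount.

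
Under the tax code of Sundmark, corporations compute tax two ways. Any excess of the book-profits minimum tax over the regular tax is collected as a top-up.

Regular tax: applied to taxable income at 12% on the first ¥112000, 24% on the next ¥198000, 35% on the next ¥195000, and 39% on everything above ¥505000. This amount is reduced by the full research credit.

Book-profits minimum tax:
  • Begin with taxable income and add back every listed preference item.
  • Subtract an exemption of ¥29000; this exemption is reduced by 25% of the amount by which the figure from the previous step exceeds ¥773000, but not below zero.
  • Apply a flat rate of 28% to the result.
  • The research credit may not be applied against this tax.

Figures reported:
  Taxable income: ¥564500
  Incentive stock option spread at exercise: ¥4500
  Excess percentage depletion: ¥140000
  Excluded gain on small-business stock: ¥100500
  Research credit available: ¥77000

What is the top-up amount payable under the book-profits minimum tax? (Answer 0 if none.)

Book-profits minimum tax:
  Adjusted income: ¥564500 + ¥4500 + ¥140000 + ¥100500 = ¥809500
  Exemption: ¥29000 − 25% × (¥809500 − ¥773000) = ¥29000 − ¥9125 = ¥19875
  Base: ¥809500 − ¥19875 = ¥789625
  ¥789625 × 28% = ¥221095

Regular tax:
  ¥112000 × 12% = ¥13440
  ¥198000 × 24% = ¥47520
  ¥195000 × 35% = ¥68250
  ¥59500 × 39% = ¥23205
  → ¥152415
  Less research credit ¥77000 → ¥75415

Excess of book-profits minimum tax over regular tax: ¥221095 − ¥75415 = ¥145680.

¥145680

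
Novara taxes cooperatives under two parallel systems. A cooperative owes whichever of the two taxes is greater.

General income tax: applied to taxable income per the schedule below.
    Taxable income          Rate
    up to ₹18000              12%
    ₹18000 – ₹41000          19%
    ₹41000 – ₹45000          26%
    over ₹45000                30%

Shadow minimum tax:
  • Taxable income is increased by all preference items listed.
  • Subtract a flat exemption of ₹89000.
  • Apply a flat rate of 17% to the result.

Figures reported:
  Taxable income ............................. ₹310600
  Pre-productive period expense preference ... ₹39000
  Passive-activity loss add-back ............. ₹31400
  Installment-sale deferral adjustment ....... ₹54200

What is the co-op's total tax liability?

Shadow minimum tax:
  Adjusted income: ₹310600 + ₹39000 + ₹31400 + ₹54200 = ₹435200
  Less exemption ₹89000 → base ₹346200
  ₹346200 × 17% = ₹58854

General income tax:
  ₹18000 × 12% = ₹2160
  ₹23000 × 19% = ₹4370
  ₹4000 × 26% = ₹1040
  ₹265600 × 30% = ₹79680
  → ₹87250

₹87250 > ₹58854, so the general income tax governs.

₹87250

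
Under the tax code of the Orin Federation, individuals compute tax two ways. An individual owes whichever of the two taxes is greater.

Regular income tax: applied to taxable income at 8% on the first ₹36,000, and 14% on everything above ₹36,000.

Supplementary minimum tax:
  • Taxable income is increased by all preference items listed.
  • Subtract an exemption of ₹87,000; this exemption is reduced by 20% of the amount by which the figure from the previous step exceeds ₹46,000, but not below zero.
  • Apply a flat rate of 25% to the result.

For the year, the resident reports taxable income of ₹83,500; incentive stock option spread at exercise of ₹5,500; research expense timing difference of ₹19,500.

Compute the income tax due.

Regular income tax:
  ₹36,000 × 8% = ₹2,880
  ₹47,500 × 14% = ₹6,650
  → ₹9,530

Supplementary minimum tax:
  Adjusted income: ₹83,500 + ₹5,500 + ₹19,500 = ₹108,500
  Exemption: ₹87,000 − 20% × (₹108,500 − ₹46,000) = ₹87,000 − ₹12,500 = ₹74,500
  Base: ₹108,500 − ₹74,500 = ₹34,000
  ₹34,000 × 25% = ₹8,500

₹9,530 > ₹8,500, so the regular income tax governs.

₹9,530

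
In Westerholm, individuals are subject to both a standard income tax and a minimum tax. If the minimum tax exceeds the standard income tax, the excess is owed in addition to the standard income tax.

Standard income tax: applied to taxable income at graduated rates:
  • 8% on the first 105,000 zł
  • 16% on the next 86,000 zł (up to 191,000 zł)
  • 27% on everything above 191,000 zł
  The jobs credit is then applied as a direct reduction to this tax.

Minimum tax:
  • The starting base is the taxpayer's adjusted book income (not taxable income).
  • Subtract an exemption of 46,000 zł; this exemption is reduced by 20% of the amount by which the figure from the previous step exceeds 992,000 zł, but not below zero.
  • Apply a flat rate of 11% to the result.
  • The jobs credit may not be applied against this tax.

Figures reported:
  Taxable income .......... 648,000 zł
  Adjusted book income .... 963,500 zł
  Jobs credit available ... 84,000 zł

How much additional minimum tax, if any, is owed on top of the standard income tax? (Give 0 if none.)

39,375 zł

Standard income tax:
  105,000 zł × 8% = 8,400 zł
  86,000 zł × 16% = 13,760 zł
  457,000 zł × 27% = 123,390 zł
  → 145,550 zł
  Less jobs credit 84,000 zł → 61,550 zł

Minimum tax:
  Base (adjusted book income): 963,500 zł
  Exemption: 963,500 zł ≤ 992,000 zł, so full 46,000 zł applies
  Base: 963,500 zł − 46,000 zł = 917,500 zł
  917,500 zł × 11% = 100,925 zł

Excess of minimum tax over standard income tax: 100,925 zł − 61,550 zł = 39,375 zł.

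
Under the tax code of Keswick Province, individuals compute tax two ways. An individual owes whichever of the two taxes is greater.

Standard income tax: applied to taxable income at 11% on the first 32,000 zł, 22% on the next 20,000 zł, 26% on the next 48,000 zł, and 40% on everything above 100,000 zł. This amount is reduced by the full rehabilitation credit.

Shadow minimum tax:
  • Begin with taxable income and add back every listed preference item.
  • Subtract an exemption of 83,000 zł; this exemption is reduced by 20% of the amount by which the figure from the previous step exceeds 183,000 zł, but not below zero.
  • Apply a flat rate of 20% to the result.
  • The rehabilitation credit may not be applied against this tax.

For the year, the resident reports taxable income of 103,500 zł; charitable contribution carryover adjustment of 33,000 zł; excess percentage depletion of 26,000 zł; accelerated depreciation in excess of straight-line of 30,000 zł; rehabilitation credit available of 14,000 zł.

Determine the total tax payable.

22,280 zł

Standard income tax:
  32,000 zł × 11% = 3,520 zł
  20,000 zł × 22% = 4,400 zł
  48,000 zł × 26% = 12,480 zł
  3,500 zł × 40% = 1,400 zł
  → 21,800 zł
  Less rehabilitation credit 14,000 zł → 7,800 zł

Shadow minimum tax:
  Adjusted income: 103,500 zł + 33,000 zł + 26,000 zł + 30,000 zł = 192,500 zł
  Exemption: 83,000 zł − 20% × (192,500 zł − 183,000 zł) = 83,000 zł − 1,900 zł = 81,100 zł
  Base: 192,500 zł − 81,100 zł = 111,400 zł
  111,400 zł × 20% = 22,280 zł

22,280 zł > 7,800 zł, so the shadow minimum tax is the binding amount.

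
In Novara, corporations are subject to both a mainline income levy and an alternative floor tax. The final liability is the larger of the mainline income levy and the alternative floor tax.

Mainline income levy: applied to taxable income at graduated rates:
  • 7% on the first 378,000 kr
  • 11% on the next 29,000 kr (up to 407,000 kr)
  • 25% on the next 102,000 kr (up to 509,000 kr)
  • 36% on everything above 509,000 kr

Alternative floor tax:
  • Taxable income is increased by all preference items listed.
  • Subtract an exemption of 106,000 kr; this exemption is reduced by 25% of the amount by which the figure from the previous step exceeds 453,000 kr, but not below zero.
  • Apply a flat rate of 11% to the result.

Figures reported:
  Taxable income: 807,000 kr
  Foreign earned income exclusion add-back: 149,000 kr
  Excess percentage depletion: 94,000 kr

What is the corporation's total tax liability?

Alternative floor tax:
  Adjusted income: 807,000 kr + 149,000 kr + 94,000 kr = 1,050,000 kr
  Exemption: 25% × (1,050,000 kr − 453,000 kr) = 149,250 kr ≥ 106,000 kr, so the exemption is fully phased out
  Base: 1,050,000 kr − 0 kr = 1,050,000 kr
  1,050,000 kr × 11% = 115,500 kr

Mainline income levy:
  378,000 kr × 7% = 26,460 kr
  29,000 kr × 11% = 3,190 kr
  102,000 kr × 25% = 25,500 kr
  298,000 kr × 36% = 107,280 kr
  → 162,430 kr

162,430 kr > 115,500 kr, so the mainline income levy governs.

162,430 kr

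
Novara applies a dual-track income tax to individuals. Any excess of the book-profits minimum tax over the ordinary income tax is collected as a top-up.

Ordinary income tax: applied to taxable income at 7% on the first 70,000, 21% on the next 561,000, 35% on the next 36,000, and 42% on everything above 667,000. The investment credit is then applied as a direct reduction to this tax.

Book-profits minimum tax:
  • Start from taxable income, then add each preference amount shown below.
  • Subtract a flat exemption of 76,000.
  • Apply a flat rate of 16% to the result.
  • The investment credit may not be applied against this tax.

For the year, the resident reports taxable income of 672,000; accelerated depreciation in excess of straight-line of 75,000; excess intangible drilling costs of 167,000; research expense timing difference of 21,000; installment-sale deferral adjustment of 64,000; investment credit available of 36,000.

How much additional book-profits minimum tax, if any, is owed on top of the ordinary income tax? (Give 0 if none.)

46,270

Ordinary income tax:
  70,000 × 7% = 4,900
  561,000 × 21% = 117,810
  36,000 × 35% = 12,600
  5,000 × 42% = 2,100
  → 137,410
  Less investment credit 36,000 → 101,410

Book-profits minimum tax:
  Adjusted income: 672,000 + 75,000 + 167,000 + 21,000 + 64,000 = 999,000
  Less exemption 76,000 → base 923,000
  923,000 × 16% = 147,680

Excess of book-profits minimum tax over ordinary income tax: 147,680 − 101,410 = 46,270.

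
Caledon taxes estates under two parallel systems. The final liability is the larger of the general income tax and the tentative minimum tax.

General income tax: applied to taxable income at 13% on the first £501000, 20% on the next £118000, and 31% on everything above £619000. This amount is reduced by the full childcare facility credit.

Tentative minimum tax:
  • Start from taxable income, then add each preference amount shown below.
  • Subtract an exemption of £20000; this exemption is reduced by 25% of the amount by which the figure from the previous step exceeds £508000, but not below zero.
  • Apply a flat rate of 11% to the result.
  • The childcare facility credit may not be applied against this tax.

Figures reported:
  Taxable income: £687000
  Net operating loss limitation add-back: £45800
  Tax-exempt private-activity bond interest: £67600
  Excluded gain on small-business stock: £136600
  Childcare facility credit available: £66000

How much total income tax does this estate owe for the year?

£103070

Tentative minimum tax:
  Adjusted income: £687000 + £45800 + £67600 + £136600 = £937000
  Exemption: 25% × (£937000 − £508000) = £107250 ≥ £20000, so the exemption is fully phased out
  Base: £937000 − £0 = £937000
  £937000 × 11% = £103070

General income tax:
  £501000 × 13% = £65130
  £118000 × 20% = £23600
  £68000 × 31% = £21080
  → £109810
  Less childcare facility credit £66000 → £43810

£103070 > £43810, so the tentative minimum tax is the binding amount.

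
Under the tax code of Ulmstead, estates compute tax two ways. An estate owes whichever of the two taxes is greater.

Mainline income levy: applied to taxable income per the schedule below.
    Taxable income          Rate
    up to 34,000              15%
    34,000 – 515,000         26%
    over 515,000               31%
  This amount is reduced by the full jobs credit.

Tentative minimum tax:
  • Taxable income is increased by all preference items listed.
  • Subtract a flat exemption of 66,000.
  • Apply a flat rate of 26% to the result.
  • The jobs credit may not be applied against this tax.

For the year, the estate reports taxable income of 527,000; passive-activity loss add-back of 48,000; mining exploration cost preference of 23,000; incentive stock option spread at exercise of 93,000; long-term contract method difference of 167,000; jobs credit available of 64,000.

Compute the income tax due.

Tentative minimum tax:
  Adjusted income: 527,000 + 48,000 + 23,000 + 93,000 + 167,000 = 858,000
  Less exemption 66,000 → base 792,000
  792,000 × 26% = 205,920

Mainline income levy:
  34,000 × 15% = 5,100
  481,000 × 26% = 125,060
  12,000 × 31% = 3,720
  → 133,880
  Less jobs credit 64,000 → 69,880

205,920 > 69,880, so the tentative minimum tax is the binding amount.

205,920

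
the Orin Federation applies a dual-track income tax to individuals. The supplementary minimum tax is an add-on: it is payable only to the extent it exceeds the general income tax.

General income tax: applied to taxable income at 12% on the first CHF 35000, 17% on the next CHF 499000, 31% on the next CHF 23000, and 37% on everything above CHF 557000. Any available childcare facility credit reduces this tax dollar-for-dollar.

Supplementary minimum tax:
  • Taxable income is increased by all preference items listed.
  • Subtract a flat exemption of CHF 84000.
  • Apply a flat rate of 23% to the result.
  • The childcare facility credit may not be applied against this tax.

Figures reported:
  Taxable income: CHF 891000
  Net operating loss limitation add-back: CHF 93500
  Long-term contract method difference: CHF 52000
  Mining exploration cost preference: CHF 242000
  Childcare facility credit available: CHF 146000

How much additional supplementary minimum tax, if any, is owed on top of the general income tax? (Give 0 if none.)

CHF 200995

General income tax:
  CHF 35000 × 12% = CHF 4200
  CHF 499000 × 17% = CHF 84830
  CHF 23000 × 31% = CHF 7130
  CHF 334000 × 37% = CHF 123580
  → CHF 219740
  Less childcare facility credit CHF 146000 → CHF 73740

Supplementary minimum tax:
  Adjusted income: CHF 891000 + CHF 93500 + CHF 52000 + CHF 242000 = CHF 1278500
  Less exemption CHF 84000 → base CHF 1194500
  CHF 1194500 × 23% = CHF 274735

Excess of supplementary minimum tax over general income tax: CHF 274735 − CHF 73740 = CHF 200995.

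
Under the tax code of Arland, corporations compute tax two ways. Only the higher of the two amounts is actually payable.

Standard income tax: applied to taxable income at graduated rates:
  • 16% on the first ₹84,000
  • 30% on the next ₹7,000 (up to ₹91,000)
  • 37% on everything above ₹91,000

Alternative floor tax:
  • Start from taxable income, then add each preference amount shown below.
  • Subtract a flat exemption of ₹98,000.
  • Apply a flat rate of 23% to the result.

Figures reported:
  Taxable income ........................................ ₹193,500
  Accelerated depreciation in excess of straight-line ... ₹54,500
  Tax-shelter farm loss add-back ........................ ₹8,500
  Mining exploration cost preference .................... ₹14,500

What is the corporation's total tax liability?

Standard income tax:
  ₹84,000 × 16% = ₹13,440
  ₹7,000 × 30% = ₹2,100
  ₹102,500 × 37% = ₹37,925
  → ₹53,465

Alternative floor tax:
  Adjusted income: ₹193,500 + ₹54,500 + ₹8,500 + ₹14,500 = ₹271,000
  Less exemption ₹98,000 → base ₹173,000
  ₹173,000 × 23% = ₹39,790

₹53,465 > ₹39,790, so the standard income tax governs.

₹53,465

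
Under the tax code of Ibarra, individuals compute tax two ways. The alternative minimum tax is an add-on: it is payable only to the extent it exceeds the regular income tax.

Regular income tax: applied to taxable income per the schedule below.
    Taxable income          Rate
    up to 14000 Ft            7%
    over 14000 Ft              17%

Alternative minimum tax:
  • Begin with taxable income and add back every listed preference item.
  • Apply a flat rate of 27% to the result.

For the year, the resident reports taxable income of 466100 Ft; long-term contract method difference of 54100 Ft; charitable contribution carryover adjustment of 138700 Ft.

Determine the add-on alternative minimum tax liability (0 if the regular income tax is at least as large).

100066 Ft

Regular income tax:
  14000 Ft × 7% = 980 Ft
  452100 Ft × 17% = 76857 Ft
  → 77837 Ft

Alternative minimum tax:
  Adjusted income: 466100 Ft + 54100 Ft + 138700 Ft = 658900 Ft
  658900 Ft × 27% = 177903 Ft

Excess of alternative minimum tax over regular income tax: 177903 Ft − 77837 Ft = 100066 Ft.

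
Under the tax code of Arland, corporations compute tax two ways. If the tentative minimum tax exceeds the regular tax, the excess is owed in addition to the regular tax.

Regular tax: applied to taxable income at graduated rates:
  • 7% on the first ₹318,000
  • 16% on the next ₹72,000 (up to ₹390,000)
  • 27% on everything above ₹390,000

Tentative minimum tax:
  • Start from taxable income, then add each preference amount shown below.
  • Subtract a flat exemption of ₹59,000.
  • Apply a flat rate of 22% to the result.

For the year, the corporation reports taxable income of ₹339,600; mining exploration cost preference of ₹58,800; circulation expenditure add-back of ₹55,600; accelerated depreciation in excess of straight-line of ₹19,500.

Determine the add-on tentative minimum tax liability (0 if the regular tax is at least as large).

Tentative minimum tax:
  Adjusted income: ₹339,600 + ₹58,800 + ₹55,600 + ₹19,500 = ₹473,500
  Less exemption ₹59,000 → base ₹414,500
  ₹414,500 × 22% = ₹91,190

Regular tax:
  ₹318,000 × 7% = ₹22,260
  ₹21,600 × 16% = ₹3,456
  → ₹25,716

Excess of tentative minimum tax over regular tax: ₹91,190 − ₹25,716 = ₹65,474.

₹65,474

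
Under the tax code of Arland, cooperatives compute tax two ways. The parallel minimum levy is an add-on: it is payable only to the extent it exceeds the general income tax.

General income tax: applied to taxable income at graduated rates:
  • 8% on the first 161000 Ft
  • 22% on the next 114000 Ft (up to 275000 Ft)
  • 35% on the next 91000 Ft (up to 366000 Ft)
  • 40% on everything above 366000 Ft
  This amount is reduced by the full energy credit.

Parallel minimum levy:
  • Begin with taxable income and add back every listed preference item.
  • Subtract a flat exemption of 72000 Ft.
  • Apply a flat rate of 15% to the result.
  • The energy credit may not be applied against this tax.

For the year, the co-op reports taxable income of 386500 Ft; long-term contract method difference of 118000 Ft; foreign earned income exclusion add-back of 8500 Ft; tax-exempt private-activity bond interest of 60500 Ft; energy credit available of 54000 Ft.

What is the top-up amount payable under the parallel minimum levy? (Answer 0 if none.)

General income tax:
  161000 Ft × 8% = 12880 Ft
  114000 Ft × 22% = 25080 Ft
  91000 Ft × 35% = 31850 Ft
  20500 Ft × 40% = 8200 Ft
  → 78010 Ft
  Less energy credit 54000 Ft → 24010 Ft

Parallel minimum levy:
  Adjusted income: 386500 Ft + 118000 Ft + 8500 Ft + 60500 Ft = 573500 Ft
  Less exemption 72000 Ft → base 501500 Ft
  501500 Ft × 15% = 75225 Ft

Excess of parallel minimum levy over general income tax: 75225 Ft − 24010 Ft = 51215 Ft.

51215 Ft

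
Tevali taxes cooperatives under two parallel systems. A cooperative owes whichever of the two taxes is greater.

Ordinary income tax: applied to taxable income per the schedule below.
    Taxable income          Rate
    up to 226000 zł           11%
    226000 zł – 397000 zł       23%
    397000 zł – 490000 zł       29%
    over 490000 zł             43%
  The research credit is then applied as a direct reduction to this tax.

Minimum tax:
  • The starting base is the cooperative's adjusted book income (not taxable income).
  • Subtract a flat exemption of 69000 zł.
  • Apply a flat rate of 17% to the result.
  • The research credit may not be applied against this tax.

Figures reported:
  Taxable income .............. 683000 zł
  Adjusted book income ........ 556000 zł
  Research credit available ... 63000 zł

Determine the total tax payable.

Minimum tax:
  Base (adjusted book income): 556000 zł
  Less exemption 69000 zł → base 487000 zł
  487000 zł × 17% = 82790 zł

Ordinary income tax:
  226000 zł × 11% = 24860 zł
  171000 zł × 23% = 39330 zł
  93000 zł × 29% = 26970 zł
  193000 zł × 43% = 82990 zł
  → 174150 zł
  Less research credit 63000 zł → 111150 zł

111150 zł > 82790 zł, so the ordinary income tax governs.

111150 zł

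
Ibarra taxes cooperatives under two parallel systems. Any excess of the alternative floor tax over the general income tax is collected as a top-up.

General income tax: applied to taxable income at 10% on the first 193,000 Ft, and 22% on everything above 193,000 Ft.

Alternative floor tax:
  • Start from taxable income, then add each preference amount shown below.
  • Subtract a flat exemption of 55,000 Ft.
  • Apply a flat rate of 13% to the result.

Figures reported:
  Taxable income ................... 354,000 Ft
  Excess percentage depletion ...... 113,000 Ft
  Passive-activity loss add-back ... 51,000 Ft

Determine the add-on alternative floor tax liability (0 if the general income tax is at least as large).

5,470 Ft

Alternative floor tax:
  Adjusted income: 354,000 Ft + 113,000 Ft + 51,000 Ft = 518,000 Ft
  Less exemption 55,000 Ft → base 463,000 Ft
  463,000 Ft × 13% = 60,190 Ft

General income tax:
  193,000 Ft × 10% = 19,300 Ft
  161,000 Ft × 22% = 35,420 Ft
  → 54,720 Ft

Excess of alternative floor tax over general income tax: 60,190 Ft − 54,720 Ft = 5,470 Ft.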